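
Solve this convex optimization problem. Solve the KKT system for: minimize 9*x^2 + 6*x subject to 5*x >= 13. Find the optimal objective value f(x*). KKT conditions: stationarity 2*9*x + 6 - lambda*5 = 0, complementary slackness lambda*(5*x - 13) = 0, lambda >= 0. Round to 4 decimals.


Step 1: Try lambda = 0 (constraint inactive).
x_unc = -6/(2*9) = -0.3333
Check: 5*-0.3333 = -1.6665 < 13 -- violated!
Step 2: Constraint must be active: 5*x = 13
x* = 13/5 = 2.6
lambda = (2*9*2.6 + 6)/5 = 10.56
Step 3: Compute optimal value.
f(x*) = 9*2.6^2 + 6*2.6 = 76.44


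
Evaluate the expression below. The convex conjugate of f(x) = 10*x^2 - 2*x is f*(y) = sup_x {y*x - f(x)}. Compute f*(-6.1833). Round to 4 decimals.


f*(y) = sup_x {y*x - a*x^2 - b*x} = sup_x {(y-b)*x - a*x^2}
FOC: (y - b) - 2a*x = 0 => x* = (y - b)/(2a)
x* = (-6.1833 + 2)/(2*10) = -0.2092
f*(-6.1833) = (y-b)^2/(4a) = (-6.1833 + 2)^2/(4*10)
= 17.5/40 = 0.4375


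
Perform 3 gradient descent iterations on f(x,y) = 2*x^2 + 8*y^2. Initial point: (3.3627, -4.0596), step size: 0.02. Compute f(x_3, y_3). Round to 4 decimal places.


Gradient descent on f(x,y) = 2*x^2 + 8*y^2.
Starting point: (3.3627, -4.0596), alpha = 0.02
Step 1: grad_x = 2*2*3.3627 = 13.4508, grad_y = 2*8*-4.0596 = -64.9536
  x_1 = 3.3627 - 0.02*13.4508 = 3.0937
  y_1 = -4.0596 - 0.02*-64.9536 = -2.7605
Step 2: grad_x = 2*2*3.0937 = 12.3747, grad_y = 2*8*-2.7605 = -44.1684
  x_2 = 3.0937 - 0.02*12.3747 = 2.8462
  y_2 = -2.7605 - 0.02*-44.1684 = -1.8772
Step 3: grad_x = 2*2*2.8462 = 11.3848, grad_y = 2*8*-1.8772 = -30.0345
  x_3 = 2.8462 - 0.02*11.3848 = 2.6185
  y_3 = -1.8772 - 0.02*-30.0345 = -1.2765
f(2.6185, -1.2765) = 2*2.6185^2 + 8*(-1.2765)^2 = 26.748


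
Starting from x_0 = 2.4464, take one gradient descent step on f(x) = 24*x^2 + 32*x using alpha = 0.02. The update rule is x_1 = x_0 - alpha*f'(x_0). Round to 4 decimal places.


We compute the gradient at x_0 and apply the update.
f'(x) = 48*x + 32
f'(2.4464) = 48*2.4464 + 32 = 149.4272
x_1 = 2.4464 - 0.02*149.4272 = -0.5421


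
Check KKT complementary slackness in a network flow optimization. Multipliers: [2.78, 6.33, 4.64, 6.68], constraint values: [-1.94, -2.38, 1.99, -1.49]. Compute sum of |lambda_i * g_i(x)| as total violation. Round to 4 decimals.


KKT complementary slackness check:
lambda_1 * g_1 = 2.78 * -1.94 = -5.3932
lambda_2 * g_2 = 6.33 * -2.38 = -15.0654
lambda_3 * g_3 = 4.64 * 1.99 = 9.2336
lambda_4 * g_4 = 6.68 * -1.49 = -9.9532
Total violation = 5.3932 + 15.0654 + 9.2336 + 9.9532 = 39.6454


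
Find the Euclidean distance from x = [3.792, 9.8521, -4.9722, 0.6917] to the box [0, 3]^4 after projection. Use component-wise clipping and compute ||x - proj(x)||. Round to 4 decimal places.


Project each component onto [0, 3].
clip(3.792) = 3.0, clip(9.8521) = 3.0, clip(-4.9722) = 0.0, clip(0.6917) = 0.6917
Projection = [3.0, 3.0, 0.0, 0.6917]
Squared diffs: [0.6273, 46.9513, 24.7228, 0.0]
Distance = sqrt(72.3014) = 8.503


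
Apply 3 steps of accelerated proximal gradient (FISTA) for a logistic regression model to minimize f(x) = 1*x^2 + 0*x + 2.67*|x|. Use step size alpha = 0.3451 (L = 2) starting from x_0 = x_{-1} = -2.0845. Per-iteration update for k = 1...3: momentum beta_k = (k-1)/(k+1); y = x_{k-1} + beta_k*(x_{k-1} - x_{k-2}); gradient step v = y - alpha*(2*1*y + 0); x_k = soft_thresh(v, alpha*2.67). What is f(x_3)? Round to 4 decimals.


FISTA on f(x) = 1*x^2 + 0*x + 2.67*|x|
L = 2, alpha = 0.3451
Iteration 1: beta = 0.0, y = -2.0845 + 0.0*(-2.0845 + 2.0845) = -2.0845
  grad(y) = -4.169, v = y - alpha*grad = -0.6458
  prox(v) = soft_thresh(-0.6458, 0.9214) = 0.0
Iteration 2: beta = 0.3333, y = 0.0 + 0.3333*(0.0 + 2.0845) = 0.6948
  grad(y) = 1.3897, v = y - alpha*grad = 0.2153
  prox(v) = soft_thresh(0.2153, 0.9214) = 0.0
Iteration 3: beta = 0.5, y = 0.0 + 0.5*(0.0 - 0.0) = 0.0
  grad(y) = 0.0, v = y - alpha*grad = 0.0
  prox(v) = soft_thresh(0.0, 0.9214) = 0.0
f(x_3) = 1*0.0^2 + 0*0.0 + 2.67*|0.0| = 0.0


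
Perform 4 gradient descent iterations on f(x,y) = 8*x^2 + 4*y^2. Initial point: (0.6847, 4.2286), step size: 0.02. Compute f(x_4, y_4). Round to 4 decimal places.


Gradient descent on f(x,y) = 8*x^2 + 4*y^2.
Starting point: (0.6847, 4.2286), alpha = 0.02
Step 1: grad_x = 2*8*0.6847 = 10.9552, grad_y = 2*4*4.2286 = 33.8288
  x_1 = 0.6847 - 0.02*10.9552 = 0.4656
  y_1 = 4.2286 - 0.02*33.8288 = 3.552
Step 2: grad_x = 2*8*0.4656 = 7.4495, grad_y = 2*4*3.552 = 28.4162
  x_2 = 0.4656 - 0.02*7.4495 = 0.3166
  y_2 = 3.552 - 0.02*28.4162 = 2.9837
Step 3: grad_x = 2*8*0.3166 = 5.0657, grad_y = 2*4*2.9837 = 23.8696
  x_3 = 0.3166 - 0.02*5.0657 = 0.2153
  y_3 = 2.9837 - 0.02*23.8696 = 2.5063
Step 4: grad_x = 2*8*0.2153 = 3.4447, grad_y = 2*4*2.5063 = 20.0505
  x_4 = 0.2153 - 0.02*3.4447 = 0.1464
  y_4 = 2.5063 - 0.02*20.0505 = 2.1053
f(0.1464, 2.1053) = 8*0.1464^2 + 4*2.1053^2 = 17.9006


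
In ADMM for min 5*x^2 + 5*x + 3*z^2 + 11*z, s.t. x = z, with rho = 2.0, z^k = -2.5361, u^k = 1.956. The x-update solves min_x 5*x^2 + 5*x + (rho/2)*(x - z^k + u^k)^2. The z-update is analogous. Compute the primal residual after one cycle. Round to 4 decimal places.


ADMM iteration with rho = 2.0, z^k = -2.5361, u^k = 1.956
Step 1: x-update.
Minimize 5*x^2 + 5*x + (2.0/2)*(x + 2.5361 + 1.956)^2
FOC: (2*5 + 2.0)*x = -5 + 2.0*(-2.5361 - 1.956)
x^{k+1} = -1.1654
Step 2: z-update.
Minimize 3*z^2 + 11*z + (2.0/2)*(-1.1654 - z + 1.956)^2
FOC: (2*3 + 2.0)*z = -11 + 2.0*(-1.1654 + 1.956)
z^{k+1} = -1.1773
Step 3: u-update.
u^{k+1} = 1.956 - 1.1654 + 1.1773 = 1.968
Step 4: Primal residual = |-1.1654 + 1.1773| = 0.012


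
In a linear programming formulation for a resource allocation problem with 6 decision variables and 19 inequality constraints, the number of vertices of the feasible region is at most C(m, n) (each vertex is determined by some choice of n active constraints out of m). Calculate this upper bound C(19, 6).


Each vertex corresponds to some choice of n active constraints out of m, so the number of vertices is at most C(m, n) = m! / (n!(m-n)!).
m = 19, n = 6
Numerator: 19 * 18 * 17 * 16 * 15 * 14
Denominator: 6! = 720
C(19, 6) = 27132


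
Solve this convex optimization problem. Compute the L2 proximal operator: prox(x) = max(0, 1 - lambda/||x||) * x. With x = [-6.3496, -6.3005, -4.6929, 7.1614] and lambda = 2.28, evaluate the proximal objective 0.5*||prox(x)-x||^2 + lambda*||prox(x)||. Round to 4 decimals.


Step 1: Compute ||x||.
||x|| = 12.3824
Step 2: Compute scaling factor.
scale = max(0, 1 - 2.28/12.3824) = 0.8159
Step 3: prox(x) = [-5.1804, -5.1404, -3.8288, 5.8427]
||prox(x)|| = 10.1024
Step 4: Proximal objective.
0.5*||prox-x||^2 = 2.5992
lambda*||prox|| = 23.0335
Total = 25.6326


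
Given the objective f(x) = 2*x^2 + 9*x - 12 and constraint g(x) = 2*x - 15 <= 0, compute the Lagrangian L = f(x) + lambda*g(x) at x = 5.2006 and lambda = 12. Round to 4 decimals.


Step 1: Evaluate f(x).
f(5.2006) = 2*5.2006^2 + 9*5.2006 - 12 = 88.8979
Step 2: Evaluate g(x).
g(5.2006) = 2*5.2006 - 15 = -4.5988
Step 3: Compute Lagrangian.
L = 88.8979 + 12*-4.5988 = 33.7123


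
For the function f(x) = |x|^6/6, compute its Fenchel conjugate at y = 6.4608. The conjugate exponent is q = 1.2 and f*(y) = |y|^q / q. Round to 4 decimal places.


The conjugate exponent q satisfies 1/p + 1/q = 1.
p = 6, so q = 6/(6 - 1) = 1.2
|y|^q = 6.4608^1.2 = 9.383
f*(6.4608) = 9.383 / 1.2 = 7.8192


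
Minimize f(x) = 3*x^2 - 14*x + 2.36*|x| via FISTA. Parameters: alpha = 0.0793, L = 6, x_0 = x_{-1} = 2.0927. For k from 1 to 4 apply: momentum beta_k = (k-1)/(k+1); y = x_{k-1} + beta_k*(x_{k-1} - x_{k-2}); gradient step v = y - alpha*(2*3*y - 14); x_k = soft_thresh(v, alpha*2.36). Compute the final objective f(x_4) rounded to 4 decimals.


FISTA on f(x) = 3*x^2 - 14*x + 2.36*|x|
L = 6, alpha = 0.0793
Iteration 1: beta = 0.0, y = 2.0927 + 0.0*(2.0927 - 2.0927) = 2.0927
  grad(y) = -1.4438, v = y - alpha*grad = 2.2072
  prox(v) = soft_thresh(2.2072, 0.1871) = 2.02
Iteration 2: beta = 0.3333, y = 2.02 + 0.3333*(2.02 - 2.0927) = 1.9958
  grad(y) = -2.025, v = y - alpha*grad = 2.1564
  prox(v) = soft_thresh(2.1564, 0.1871) = 1.9693
Iteration 3: beta = 0.5, y = 1.9693 + 0.5*(1.9693 - 2.02) = 1.9439
  grad(y) = -2.3368, v = y - alpha*grad = 2.1292
  prox(v) = soft_thresh(2.1292, 0.1871) = 1.942
Iteration 4: beta = 0.6, y = 1.942 + 0.6*(1.942 - 1.9693) = 1.9257
  grad(y) = -2.4459, v = y - alpha*grad = 2.1196
  prox(v) = soft_thresh(2.1196, 0.1871) = 1.9325
f(x_4) = 3*1.9325^2 - 14*1.9325 + 2.36*|1.9325| = -11.2906


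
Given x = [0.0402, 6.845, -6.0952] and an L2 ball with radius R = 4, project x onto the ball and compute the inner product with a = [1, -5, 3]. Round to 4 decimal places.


Step 1: Compute ||x|| (intermediates to 6 decimals).
||x|| = sqrt(0.0402^2 + 6.845^2 + (-6.0952)^2) = 9.165539
Step 2: Project.
Since ||x|| > R, scale = R/||x|| = 4/9.165539 = 0.436417, proj(x) = scale * x
proj(x) = [0.017544, 2.987274, -2.660049]
Step 3: Dot product.
a^T * proj(x) = 1*0.017544 - 5*2.987274 + 3*(-2.660049) = -22.899


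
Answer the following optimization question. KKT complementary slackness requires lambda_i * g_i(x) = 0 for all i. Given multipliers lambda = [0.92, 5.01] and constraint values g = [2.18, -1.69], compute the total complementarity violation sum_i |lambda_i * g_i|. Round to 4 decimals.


KKT complementary slackness check:
lambda_1 * g_1 = 0.92 * 2.18 = 2.0056
lambda_2 * g_2 = 5.01 * -1.69 = -8.4669
Total violation = 2.0056 + 8.4669 = 10.4725


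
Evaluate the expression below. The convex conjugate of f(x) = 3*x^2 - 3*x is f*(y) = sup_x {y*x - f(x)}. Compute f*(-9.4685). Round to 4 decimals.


f*(y) = sup_x {y*x - a*x^2 - b*x} = sup_x {(y-b)*x - a*x^2}
FOC: (y - b) - 2a*x = 0 => x* = (y - b)/(2a)
x* = (-9.4685 + 3)/(2*3) = -1.0781
f*(-9.4685) = (y-b)^2/(4a) = (-9.4685 + 3)^2/(4*3)
= 41.8415/12 = 3.4868


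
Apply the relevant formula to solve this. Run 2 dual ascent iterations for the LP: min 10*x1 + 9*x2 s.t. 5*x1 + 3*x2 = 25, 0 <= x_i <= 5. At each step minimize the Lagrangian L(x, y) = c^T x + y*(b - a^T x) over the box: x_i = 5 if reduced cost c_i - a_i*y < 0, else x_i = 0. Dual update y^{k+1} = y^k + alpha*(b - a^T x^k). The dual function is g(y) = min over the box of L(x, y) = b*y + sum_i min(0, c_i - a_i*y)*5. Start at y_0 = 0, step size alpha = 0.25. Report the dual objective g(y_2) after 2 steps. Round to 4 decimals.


Dual ascent for LP: min 10*x1 + 9*x2, 5*x1 + 3*x2 = 25, 0 <= x_i <= 5
Step 1: y^k = 0.0, reduced costs: (10.0, 9.0)
  x^k = (0.0, 0.0), subgradient = b - a^T x = 25.0
  y^{k+1} = 0.0 + 0.25*25.0 = 6.25
Step 2: y^k = 6.25, reduced costs: (-21.25, -9.75)
  x^k = (5.0, 5.0), subgradient = b - a^T x = -15.0
  y^{k+1} = 6.25 + 0.25*-15.0 = 2.5
Dual objective at y_2 = 2.5: reduced costs (-2.5, 1.5), box minimizer x = (5.0, 0.0)
g(y_2) = b*y + (c1 - a1*y)*x1 + (c2 - a2*y)*x2 = 25*2.5 + (-2.5)*5.0 + 1.5*0.0 = 62.5 - 12.5 + 0.0 = 50.0


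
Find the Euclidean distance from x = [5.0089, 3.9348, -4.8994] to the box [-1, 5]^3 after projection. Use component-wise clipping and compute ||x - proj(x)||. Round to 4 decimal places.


Project each component onto [-1, 5].
clip(5.0089) = 5.0, clip(3.9348) = 3.9348, clip(-4.8994) = -1.0
Projection = [5.0, 3.9348, -1.0]
Squared diffs: [0.0001, 0.0, 15.2053]
Distance = sqrt(15.2054) = 3.8994


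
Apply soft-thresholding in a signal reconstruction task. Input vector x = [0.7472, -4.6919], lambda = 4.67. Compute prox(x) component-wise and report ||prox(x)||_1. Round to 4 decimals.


Soft-thresholding with lambda = 4.67:
prox(0.7472) = sign(0.7472)*max(|0.7472| - 4.67, 0) = 0.0
prox(-4.6919) = sign(-4.6919)*max(|-4.6919| - 4.67, 0) = -0.0219
prox(x) = [0.0, -0.0219]
||prox(x)||_1 = 0.0 + 0.0219 = 0.0219


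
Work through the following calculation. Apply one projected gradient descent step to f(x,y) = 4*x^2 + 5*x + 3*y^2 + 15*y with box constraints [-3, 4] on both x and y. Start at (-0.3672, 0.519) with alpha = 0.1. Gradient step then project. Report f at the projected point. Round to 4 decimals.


Step 1: Compute gradient at (-0.3672, 0.519).
grad_x = 2*4*-0.3672 + 5 = 2.0624
grad_y = 2*3*0.519 + 15 = 18.114
Step 2: Gradient step.
x_raw = -0.3672 - 0.1*2.0624 = -0.5734
y_raw = 0.519 - 0.1*18.114 = -1.2924
Step 3: Project onto [-3, 4].
x_proj = clip(-0.5734) = -0.5734
y_proj = clip(-1.2924) = -1.2924
Step 4: Evaluate f.
f(-0.5734, -1.2924) = -15.927


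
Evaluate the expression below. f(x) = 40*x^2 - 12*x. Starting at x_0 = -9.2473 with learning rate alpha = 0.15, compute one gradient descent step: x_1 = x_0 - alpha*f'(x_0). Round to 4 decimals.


We compute the gradient at x_0 and apply the update.
f'(x) = 80*x - 12
f'(-9.2473) = 80*-9.2473 - 12 = -751.784
x_1 = -9.2473 - 0.15*-751.784 = 103.5203


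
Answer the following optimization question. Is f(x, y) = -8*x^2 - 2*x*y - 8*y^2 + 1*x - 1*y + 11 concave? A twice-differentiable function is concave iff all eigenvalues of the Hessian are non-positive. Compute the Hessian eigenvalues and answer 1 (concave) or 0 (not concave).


The Hessian of f(x,y) = -8*x^2 - 2*x*y - 8*y^2 + 1*x - 1*y + 11 is:
H = [[-16, -2], [-2, -16]]
Trace = -16 - 16 = -32
Determinant = -16*-16 - (-2)^2 = 252
Discriminant = (-32)^2 - 4*252 = 16.0
Eigenvalues: lambda_1 = -18.0, lambda_2 = -14.0
The function is concave.

1


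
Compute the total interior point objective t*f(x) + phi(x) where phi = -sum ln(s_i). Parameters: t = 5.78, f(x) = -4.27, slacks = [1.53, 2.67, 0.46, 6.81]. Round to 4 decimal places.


Step 1: Compute log-barrier.
ln values: [0.4253, 0.9821, -0.7765, 1.9184]
phi = -(0.4253 + 0.9821 - 0.7765 + 1.9184) = -2.5492
Step 2: Compute augmented objective.
t*f(x) = 5.78*-4.27 = -24.6806
Total = -24.6806 - 2.5492 = -27.2298


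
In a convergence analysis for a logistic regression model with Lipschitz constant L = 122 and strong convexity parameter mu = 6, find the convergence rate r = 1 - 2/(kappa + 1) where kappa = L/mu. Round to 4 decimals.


Step 1: Compute the condition number.
kappa = L/mu = 122/6 = 20.3333
Step 2: Compute the convergence rate.
r = 1 - 2/(kappa + 1) = 1 - 2*mu/(L + mu) = (L - mu)/(L + mu) = 116/128 = 0.9063


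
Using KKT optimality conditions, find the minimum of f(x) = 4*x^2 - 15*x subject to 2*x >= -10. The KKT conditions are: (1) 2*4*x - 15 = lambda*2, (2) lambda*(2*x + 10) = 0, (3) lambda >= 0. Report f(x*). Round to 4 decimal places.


Step 1: Try lambda = 0 (constraint inactive).
Stationarity: 2*4*x - 15 = 0
x* = 15/(2*4) = 1.875
Check constraint: 2*1.875 = 3.75 >= -10 -- satisfied.
Step 2: Compute optimal value.
f(x*) = 4*1.875^2 - 15*1.875 = -14.0625


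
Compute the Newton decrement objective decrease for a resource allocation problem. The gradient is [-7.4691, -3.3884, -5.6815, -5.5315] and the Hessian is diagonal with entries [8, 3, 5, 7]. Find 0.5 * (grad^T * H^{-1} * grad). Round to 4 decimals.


Step 1: H is diagonal, so H^(-1) * g = [-0.9336, -1.1295, -1.1363, -0.7902].
Step 2: g^T H^(-1) g = sum_i g_i^2 / H_ii
  = (-7.4691)^2/8 + (-3.3884)^2/3 + (-5.6815)^2/5 + (-5.5315)^2/7
  = 6.9734 + 3.8271 + 6.4559 + 4.3711 = 21.6275
Step 3: Objective decrease = 0.5 * g^T H^(-1) g = 10.8137


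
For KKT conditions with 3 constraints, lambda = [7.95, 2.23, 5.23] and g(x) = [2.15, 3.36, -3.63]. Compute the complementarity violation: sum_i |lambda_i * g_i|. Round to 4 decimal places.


KKT complementary slackness check:
lambda_1 * g_1 = 7.95 * 2.15 = 17.0925
lambda_2 * g_2 = 2.23 * 3.36 = 7.4928
lambda_3 * g_3 = 5.23 * -3.63 = -18.9849
Total violation = 17.0925 + 7.4928 + 18.9849 = 43.5702


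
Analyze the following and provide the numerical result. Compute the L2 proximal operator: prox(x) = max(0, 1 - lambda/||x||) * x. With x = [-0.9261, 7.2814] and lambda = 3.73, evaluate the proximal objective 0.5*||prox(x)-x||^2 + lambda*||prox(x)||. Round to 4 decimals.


Step 1: Compute ||x||.
||x|| = 7.3401
Step 2: Compute scaling factor.
scale = max(0, 1 - 3.73/7.3401) = 0.4918
Step 3: prox(x) = [-0.4555, 3.5812]
||prox(x)|| = 3.6101
Step 4: Proximal objective.
0.5*||prox-x||^2 = 6.9565
lambda*||prox|| = 13.4657
Total = 20.422


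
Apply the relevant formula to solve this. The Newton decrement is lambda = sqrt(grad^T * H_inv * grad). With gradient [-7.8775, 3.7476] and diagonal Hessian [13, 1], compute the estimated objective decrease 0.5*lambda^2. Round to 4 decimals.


Step 1: H is diagonal, so H^(-1) * g = [-0.606, 3.7476].
Step 2: g^T H^(-1) g = sum_i g_i^2 / H_ii
  = (-7.8775)^2/13 + (3.7476)^2/1
  = 4.7735 + 14.0445 = 18.818
Step 3: Objective decrease = 0.5 * g^T H^(-1) g = 9.409


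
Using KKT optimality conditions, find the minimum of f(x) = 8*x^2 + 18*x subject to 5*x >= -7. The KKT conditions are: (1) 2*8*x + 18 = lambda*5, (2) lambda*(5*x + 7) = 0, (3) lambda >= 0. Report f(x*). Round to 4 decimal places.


Step 1: Try lambda = 0 (constraint inactive).
Stationarity: 2*8*x + 18 = 0
x* = -18/(2*8) = -1.125
Check constraint: 5*-1.125 = -5.625 >= -7 -- satisfied.
Step 2: Compute optimal value.
f(x*) = 8*(-1.125)^2 + 18*(-1.125) = -10.125


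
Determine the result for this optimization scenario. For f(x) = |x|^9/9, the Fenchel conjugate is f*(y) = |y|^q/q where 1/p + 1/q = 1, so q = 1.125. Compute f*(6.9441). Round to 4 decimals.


The conjugate exponent q satisfies 1/p + 1/q = 1.
p = 9, so q = 9/(9 - 1) = 1.125
|y|^q = 6.9441^1.125 = 8.8474
f*(6.9441) = 8.8474 / 1.125 = 7.8644


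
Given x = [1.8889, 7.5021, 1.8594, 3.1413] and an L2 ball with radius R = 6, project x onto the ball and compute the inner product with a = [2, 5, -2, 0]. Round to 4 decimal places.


Step 1: Compute ||x|| (intermediates to 6 decimals).
||x|| = sqrt(1.8889^2 + 7.5021^2 + 1.8594^2 + 3.1413^2) = 8.554214
Step 2: Project.
Since ||x|| > R, scale = R/||x|| = 6/8.554214 = 0.701409, proj(x) = scale * x
proj(x) = [1.324891, 5.26204, 1.3042, 2.203336]
Step 3: Dot product.
a^T * proj(x) = 2*1.324891 + 5*5.26204 - 2*1.3042 + 0*2.203336 = 26.3516


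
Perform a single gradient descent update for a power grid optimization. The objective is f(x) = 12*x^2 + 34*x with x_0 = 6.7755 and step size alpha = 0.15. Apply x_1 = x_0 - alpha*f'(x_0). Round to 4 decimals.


We compute the gradient at x_0 and apply the update.
f'(x) = 24*x + 34
f'(6.7755) = 24*6.7755 + 34 = 196.612
x_1 = 6.7755 - 0.15*196.612 = -22.7163


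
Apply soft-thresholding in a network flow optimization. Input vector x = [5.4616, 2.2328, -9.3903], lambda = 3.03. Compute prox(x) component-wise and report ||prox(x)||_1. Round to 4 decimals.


Soft-thresholding with lambda = 3.03:
prox(5.4616) = sign(5.4616)*max(|5.4616| - 3.03, 0) = 2.4316
prox(2.2328) = sign(2.2328)*max(|2.2328| - 3.03, 0) = 0.0
prox(-9.3903) = sign(-9.3903)*max(|-9.3903| - 3.03, 0) = -6.3603
prox(x) = [2.4316, 0.0, -6.3603]
||prox(x)||_1 = 2.4316 + 0.0 + 6.3603 = 8.7919


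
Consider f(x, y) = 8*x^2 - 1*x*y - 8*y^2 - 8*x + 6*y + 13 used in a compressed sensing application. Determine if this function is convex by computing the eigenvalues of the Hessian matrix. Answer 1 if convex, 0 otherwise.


The Hessian of f(x,y) = 8*x^2 - 1*x*y - 8*y^2 - 8*x + 6*y + 13 is:
H = [[16, -1], [-1, -16]]
Trace = 16 - 16 = 0
Determinant = 16*-16 - (-1)^2 = -257
Discriminant = (0)^2 - 4*-257 = 1028.0
Eigenvalues: lambda_1 = -16.0312, lambda_2 = 16.0312
The function is not convex.

0


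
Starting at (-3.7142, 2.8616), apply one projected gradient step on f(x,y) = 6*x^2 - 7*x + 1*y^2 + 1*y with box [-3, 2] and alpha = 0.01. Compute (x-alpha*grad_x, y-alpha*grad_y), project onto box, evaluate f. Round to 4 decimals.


Step 1: Compute gradient at (-3.7142, 2.8616).
grad_x = 2*6*-3.7142 - 7 = -51.5704
grad_y = 2*1*2.8616 + 1 = 6.7232
Step 2: Gradient step.
x_raw = -3.7142 - 0.01*-51.5704 = -3.1985
y_raw = 2.8616 - 0.01*6.7232 = 2.7944
Step 3: Project onto [-3, 2].
x_proj = clip(-3.1985) = -3.0
y_proj = clip(2.7944) = 2.0
Step 4: Evaluate f.
f(-3.0, 2.0) = 81.0


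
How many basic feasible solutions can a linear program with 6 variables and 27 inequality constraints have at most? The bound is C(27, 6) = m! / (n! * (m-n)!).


Each vertex corresponds to some choice of n active constraints out of m, so the number of vertices is at most C(m, n) = m! / (n!(m-n)!).
m = 27, n = 6
Numerator: 27 * 26 * 25 * 24 * 23 * 22
Denominator: 6! = 720
C(27, 6) = 296010


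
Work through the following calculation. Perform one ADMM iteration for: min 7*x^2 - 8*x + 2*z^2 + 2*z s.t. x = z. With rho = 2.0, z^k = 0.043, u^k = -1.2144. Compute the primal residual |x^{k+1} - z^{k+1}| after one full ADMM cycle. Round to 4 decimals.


ADMM iteration with rho = 2.0, z^k = 0.043, u^k = -1.2144
Step 1: x-update.
Minimize 7*x^2 - 8*x + (2.0/2)*(x - 0.043 - 1.2144)^2
FOC: (2*7 + 2.0)*x = 8 + 2.0*(0.043 + 1.2144)
x^{k+1} = 0.6572
Step 2: z-update.
Minimize 2*z^2 + 2*z + (2.0/2)*(0.6572 - z - 1.2144)^2
FOC: (2*2 + 2.0)*z = -2 + 2.0*(0.6572 - 1.2144)
z^{k+1} = -0.5191
Step 3: u-update.
u^{k+1} = -1.2144 + 0.6572 + 0.5191 = -0.0382
Step 4: Primal residual = |0.6572 + 0.5191| = 1.1763


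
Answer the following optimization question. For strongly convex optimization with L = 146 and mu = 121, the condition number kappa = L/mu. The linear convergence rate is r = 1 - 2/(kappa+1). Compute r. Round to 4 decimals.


Step 1: Compute the condition number.
kappa = L/mu = 146/121 = 1.2066
Step 2: Compute the convergence rate.
r = 1 - 2/(kappa + 1) = 1 - 2*mu/(L + mu) = (L - mu)/(L + mu) = 25/267 = 0.0936


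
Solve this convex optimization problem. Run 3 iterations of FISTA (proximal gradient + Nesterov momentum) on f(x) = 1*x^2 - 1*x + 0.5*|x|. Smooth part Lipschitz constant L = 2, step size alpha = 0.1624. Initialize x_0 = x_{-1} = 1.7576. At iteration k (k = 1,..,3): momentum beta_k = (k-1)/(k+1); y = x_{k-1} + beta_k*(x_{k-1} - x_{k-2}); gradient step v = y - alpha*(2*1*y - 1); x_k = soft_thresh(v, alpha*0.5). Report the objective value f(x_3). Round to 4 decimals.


FISTA on f(x) = 1*x^2 - 1*x + 0.5*|x|
L = 2, alpha = 0.1624
Iteration 1: beta = 0.0, y = 1.7576 + 0.0*(1.7576 - 1.7576) = 1.7576
  grad(y) = 2.5152, v = y - alpha*grad = 1.3491
  prox(v) = soft_thresh(1.3491, 0.0812) = 1.2679
Iteration 2: beta = 0.3333, y = 1.2679 + 0.3333*(1.2679 - 1.7576) = 1.1047
  grad(y) = 1.2094, v = y - alpha*grad = 0.9083
  prox(v) = soft_thresh(0.9083, 0.0812) = 0.8271
Iteration 3: beta = 0.5, y = 0.8271 + 0.5*(0.8271 - 1.2679) = 0.6067
  grad(y) = 0.2134, v = y - alpha*grad = 0.572
  prox(v) = soft_thresh(0.572, 0.0812) = 0.4908
f(x_3) = 1*0.4908^2 - 1*0.4908 + 0.5*|0.4908| = -0.0045


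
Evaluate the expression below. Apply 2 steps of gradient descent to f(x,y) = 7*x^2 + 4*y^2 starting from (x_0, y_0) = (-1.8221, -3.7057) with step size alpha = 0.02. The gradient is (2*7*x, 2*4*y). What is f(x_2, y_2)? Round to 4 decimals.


Gradient descent on f(x,y) = 7*x^2 + 4*y^2.
Starting point: (-1.8221, -3.7057), alpha = 0.02
Step 1: grad_x = 2*7*-1.8221 = -25.5094, grad_y = 2*4*-3.7057 = -29.6456
  x_1 = -1.8221 - 0.02*-25.5094 = -1.3119
  y_1 = -3.7057 - 0.02*-29.6456 = -3.1128
Step 2: grad_x = 2*7*-1.3119 = -18.3668, grad_y = 2*4*-3.1128 = -24.9023
  x_2 = -1.3119 - 0.02*-18.3668 = -0.9446
  y_2 = -3.1128 - 0.02*-24.9023 = -2.6147
f(-0.9446, -2.6147) = 7*(-0.9446)^2 + 4*(-2.6147)^2 = 33.5931


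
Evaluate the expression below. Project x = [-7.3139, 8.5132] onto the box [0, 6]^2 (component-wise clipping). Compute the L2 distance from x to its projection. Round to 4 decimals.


Project each component onto [0, 6].
clip(-7.3139) = 0.0, clip(8.5132) = 6.0
Projection = [0.0, 6.0]
Squared diffs: [53.4931, 6.3162]
Distance = sqrt(59.8093) = 7.7336


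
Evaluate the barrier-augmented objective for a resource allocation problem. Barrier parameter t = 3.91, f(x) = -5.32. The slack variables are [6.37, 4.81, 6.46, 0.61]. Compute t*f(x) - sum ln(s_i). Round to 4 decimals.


Step 1: Compute log-barrier.
ln values: [1.8516, 1.5707, 1.8656, -0.4943]
phi = -(1.8516 + 1.5707 + 1.8656 - 0.4943) = -4.7936
Step 2: Compute augmented objective.
t*f(x) = 3.91*-5.32 = -20.8012
Total = -20.8012 - 4.7936 = -25.5948


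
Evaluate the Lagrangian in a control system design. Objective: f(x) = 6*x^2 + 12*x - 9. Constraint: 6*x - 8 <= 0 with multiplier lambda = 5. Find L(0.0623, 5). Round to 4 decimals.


Step 1: Evaluate f(x).
f(0.0623) = 6*0.0623^2 + 12*0.0623 - 9 = -8.2291
Step 2: Evaluate g(x).
g(0.0623) = 6*0.0623 - 8 = -7.6262
Step 3: Compute Lagrangian.
L = -8.2291 + 5*-7.6262 = -46.3601


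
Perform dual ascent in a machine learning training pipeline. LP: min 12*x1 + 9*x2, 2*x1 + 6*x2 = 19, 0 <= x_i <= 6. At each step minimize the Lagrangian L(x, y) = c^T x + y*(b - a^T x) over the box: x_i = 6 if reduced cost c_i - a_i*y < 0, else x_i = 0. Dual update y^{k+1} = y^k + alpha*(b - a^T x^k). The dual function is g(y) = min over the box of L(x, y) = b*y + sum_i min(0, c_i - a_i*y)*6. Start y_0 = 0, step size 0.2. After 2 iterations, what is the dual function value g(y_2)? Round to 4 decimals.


Dual ascent for LP: min 12*x1 + 9*x2, 2*x1 + 6*x2 = 19, 0 <= x_i <= 6
Step 1: y^k = 0.0, reduced costs: (12.0, 9.0)
  x^k = (0.0, 0.0), subgradient = b - a^T x = 19.0
  y^{k+1} = 0.0 + 0.2*19.0 = 3.8
Step 2: y^k = 3.8, reduced costs: (4.4, -13.8)
  x^k = (0.0, 6.0), subgradient = b - a^T x = -17.0
  y^{k+1} = 3.8 + 0.2*-17.0 = 0.4
Dual objective at y_2 = 0.4: reduced costs (11.2, 6.6), box minimizer x = (0.0, 0.0)
g(y_2) = b*y + (c1 - a1*y)*x1 + (c2 - a2*y)*x2 = 19*0.4 + 11.2*0.0 + 6.6*0.0 = 7.6 + 0.0 + 0.0 = 7.6


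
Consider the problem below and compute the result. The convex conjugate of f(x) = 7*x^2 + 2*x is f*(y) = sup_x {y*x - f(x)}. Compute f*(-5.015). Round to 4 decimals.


f*(y) = sup_x {y*x - a*x^2 - b*x} = sup_x {(y-b)*x - a*x^2}
FOC: (y - b) - 2a*x = 0 => x* = (y - b)/(2a)
x* = (-5.015 - 2)/(2*7) = -0.5011
f*(-5.015) = (y-b)^2/(4a) = (-5.015 - 2)^2/(4*7)
= 49.2102/28 = 1.7575


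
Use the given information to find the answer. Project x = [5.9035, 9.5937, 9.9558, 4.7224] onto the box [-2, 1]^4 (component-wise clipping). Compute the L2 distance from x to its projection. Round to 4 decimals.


Project each component onto [-2, 1].
clip(5.9035) = 1.0, clip(9.5937) = 1.0, clip(9.9558) = 1.0, clip(4.7224) = 1.0
Projection = [1.0, 1.0, 1.0, 1.0]
Squared diffs: [24.0443, 73.8517, 80.2064, 13.8563]
Distance = sqrt(191.9587) = 13.8549


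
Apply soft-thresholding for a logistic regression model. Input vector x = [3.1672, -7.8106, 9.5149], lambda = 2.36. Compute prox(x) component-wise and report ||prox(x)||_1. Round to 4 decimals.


Soft-thresholding with lambda = 2.36:
prox(3.1672) = sign(3.1672)*max(|3.1672| - 2.36, 0) = 0.8072
prox(-7.8106) = sign(-7.8106)*max(|-7.8106| - 2.36, 0) = -5.4506
prox(9.5149) = sign(9.5149)*max(|9.5149| - 2.36, 0) = 7.1549
prox(x) = [0.8072, -5.4506, 7.1549]
||prox(x)||_1 = 0.8072 + 5.4506 + 7.1549 = 13.4127


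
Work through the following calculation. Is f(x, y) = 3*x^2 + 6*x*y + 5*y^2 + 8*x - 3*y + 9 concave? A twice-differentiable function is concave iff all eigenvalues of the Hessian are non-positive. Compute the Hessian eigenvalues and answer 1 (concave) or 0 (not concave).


The Hessian of f(x,y) = 3*x^2 + 6*x*y + 5*y^2 + 8*x - 3*y + 9 is:
H = [[6, 6], [6, 10]]
Trace = 6 + 10 = 16
Determinant = 6*10 - (6)^2 = 24
Discriminant = (16)^2 - 4*24 = 160.0
Eigenvalues: lambda_1 = 1.6754, lambda_2 = 14.3246
The function is not concave.

0


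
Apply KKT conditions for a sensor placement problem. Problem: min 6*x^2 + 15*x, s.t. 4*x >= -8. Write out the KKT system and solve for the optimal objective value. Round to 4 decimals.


Step 1: Try lambda = 0 (constraint inactive).
Stationarity: 2*6*x + 15 = 0
x* = -15/(2*6) = -1.25
Check constraint: 4*-1.25 = -5.0 >= -8 -- satisfied.
Step 2: Compute optimal value.
f(x*) = 6*(-1.25)^2 + 15*(-1.25) = -9.375


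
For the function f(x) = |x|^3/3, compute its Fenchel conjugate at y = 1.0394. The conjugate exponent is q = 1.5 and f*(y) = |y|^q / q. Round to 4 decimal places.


The conjugate exponent q satisfies 1/p + 1/q = 1.
p = 3, so q = 3/(3 - 1) = 1.5
|y|^q = 1.0394^1.5 = 1.0597
f*(1.0394) = 1.0597 / 1.5 = 0.7065


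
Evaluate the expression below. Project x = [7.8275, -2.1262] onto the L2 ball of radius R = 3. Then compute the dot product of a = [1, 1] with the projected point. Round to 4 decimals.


Step 1: Compute ||x|| (intermediates to 6 decimals).
||x|| = sqrt(7.8275^2 + (-2.1262)^2) = 8.111133
Step 2: Project.
Since ||x|| > R, scale = R/||x|| = 3/8.111133 = 0.369862, proj(x) = scale * x
proj(x) = [2.895095, -0.786401]
Step 3: Dot product.
a^T * proj(x) = 1*2.895095 + 1*(-0.786401) = 2.1087


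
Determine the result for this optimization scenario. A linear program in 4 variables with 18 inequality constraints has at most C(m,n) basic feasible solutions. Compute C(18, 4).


Each vertex corresponds to some choice of n active constraints out of m, so the number of vertices is at most C(m, n) = m! / (n!(m-n)!).
m = 18, n = 4
Numerator: 18 * 17 * 16 * 15
Denominator: 4! = 24
C(18, 4) = 3060


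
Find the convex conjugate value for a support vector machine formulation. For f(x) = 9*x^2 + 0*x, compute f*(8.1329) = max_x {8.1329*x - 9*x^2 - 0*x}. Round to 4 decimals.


f*(y) = sup_x {y*x - a*x^2 - b*x} = sup_x {(y-b)*x - a*x^2}
FOC: (y - b) - 2a*x = 0 => x* = (y - b)/(2a)
x* = (8.1329 - 0)/(2*9) = 0.4518
f*(8.1329) = (y-b)^2/(4a) = (8.1329 - 0)^2/(4*9)
= 66.1441/36 = 1.8373


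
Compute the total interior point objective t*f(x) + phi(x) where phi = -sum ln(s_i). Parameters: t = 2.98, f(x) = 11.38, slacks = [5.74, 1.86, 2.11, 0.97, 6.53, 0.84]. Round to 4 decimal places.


Step 1: Compute log-barrier.
ln values: [1.7475, 0.6206, 0.7467, -0.0305, 1.8764, -0.1744]
phi = -(1.7475 + 0.6206 + 0.7467 - 0.0305 + 1.8764 - 0.1744) = -4.7863
Step 2: Compute augmented objective.
t*f(x) = 2.98*11.38 = 33.9124
Total = 33.9124 - 4.7863 = 29.1261


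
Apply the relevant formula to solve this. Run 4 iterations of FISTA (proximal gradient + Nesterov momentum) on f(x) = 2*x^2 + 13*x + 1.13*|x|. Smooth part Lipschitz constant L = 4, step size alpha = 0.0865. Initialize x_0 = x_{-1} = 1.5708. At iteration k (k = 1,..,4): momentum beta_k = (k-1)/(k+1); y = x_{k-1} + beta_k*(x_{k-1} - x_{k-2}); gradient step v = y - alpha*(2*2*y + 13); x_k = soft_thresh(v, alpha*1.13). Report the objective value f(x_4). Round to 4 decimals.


FISTA on f(x) = 2*x^2 + 13*x + 1.13*|x|
L = 4, alpha = 0.0865
Iteration 1: beta = 0.0, y = 1.5708 + 0.0*(1.5708 - 1.5708) = 1.5708
  grad(y) = 19.2832, v = y - alpha*grad = -0.0972
  prox(v) = soft_thresh(-0.0972, 0.0977) = 0.0
Iteration 2: beta = 0.3333, y = 0.0 + 0.3333*(0.0 - 1.5708) = -0.5236
  grad(y) = 10.9056, v = y - alpha*grad = -1.4669
  prox(v) = soft_thresh(-1.4669, 0.0977) = -1.3692
Iteration 3: beta = 0.5, y = -1.3692 + 0.5*(-1.3692 - 0.0) = -2.0538
  grad(y) = 4.7849, v = y - alpha*grad = -2.4677
  prox(v) = soft_thresh(-2.4677, 0.0977) = -2.3699
Iteration 4: beta = 0.6, y = -2.3699 + 0.6*(-2.3699 + 1.3692) = -2.9704
  grad(y) = 1.1185, v = y - alpha*grad = -3.0671
  prox(v) = soft_thresh(-3.0671, 0.0977) = -2.9694
f(x_4) = 2*(-2.9694)^2 + 13*(-2.9694) + 1.13*|-2.9694| = -17.6121


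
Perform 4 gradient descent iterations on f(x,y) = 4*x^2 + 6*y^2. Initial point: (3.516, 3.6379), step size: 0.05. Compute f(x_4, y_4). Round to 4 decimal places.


Gradient descent on f(x,y) = 4*x^2 + 6*y^2.
Starting point: (3.516, 3.6379), alpha = 0.05
Step 1: grad_x = 2*4*3.516 = 28.128, grad_y = 2*6*3.6379 = 43.6548
  x_1 = 3.516 - 0.05*28.128 = 2.1096
  y_1 = 3.6379 - 0.05*43.6548 = 1.4552
Step 2: grad_x = 2*4*2.1096 = 16.8768, grad_y = 2*6*1.4552 = 17.4619
  x_2 = 2.1096 - 0.05*16.8768 = 1.2658
  y_2 = 1.4552 - 0.05*17.4619 = 0.5821
Step 3: grad_x = 2*4*1.2658 = 10.1261, grad_y = 2*6*0.5821 = 6.9848
  x_3 = 1.2658 - 0.05*10.1261 = 0.7595
  y_3 = 0.5821 - 0.05*6.9848 = 0.2328
Step 4: grad_x = 2*4*0.7595 = 6.0756, grad_y = 2*6*0.2328 = 2.7939
  x_4 = 0.7595 - 0.05*6.0756 = 0.4557
  y_4 = 0.2328 - 0.05*2.7939 = 0.0931
f(0.4557, 0.0931) = 4*0.4557^2 + 6*0.0931^2 = 0.8826


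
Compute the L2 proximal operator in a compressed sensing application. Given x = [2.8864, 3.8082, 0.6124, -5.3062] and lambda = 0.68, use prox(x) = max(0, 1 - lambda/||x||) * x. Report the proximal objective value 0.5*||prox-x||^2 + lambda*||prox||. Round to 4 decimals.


Step 1: Compute ||x||.
||x|| = 7.1669
Step 2: Compute scaling factor.
scale = max(0, 1 - 0.68/7.1669) = 0.9051
Step 3: prox(x) = [2.6125, 3.4469, 0.5543, -4.8027]
||prox(x)|| = 6.4869
Step 4: Proximal objective.
0.5*||prox-x||^2 = 0.2312
lambda*||prox|| = 4.4111
Total = 4.6423


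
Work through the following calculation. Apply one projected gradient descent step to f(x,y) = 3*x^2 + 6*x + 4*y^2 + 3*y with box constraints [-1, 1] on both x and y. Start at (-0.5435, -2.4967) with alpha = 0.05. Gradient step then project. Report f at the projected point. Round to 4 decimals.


Step 1: Compute gradient at (-0.5435, -2.4967).
grad_x = 2*3*-0.5435 + 6 = 2.739
grad_y = 2*4*-2.4967 + 3 = -16.9736
Step 2: Gradient step.
x_raw = -0.5435 - 0.05*2.739 = -0.6805
y_raw = -2.4967 - 0.05*-16.9736 = -1.648
Step 3: Project onto [-1, 1].
x_proj = clip(-0.6805) = -0.6805
y_proj = clip(-1.648) = -1.0
Step 4: Evaluate f.
f(-0.6805, -1.0) = -1.6937


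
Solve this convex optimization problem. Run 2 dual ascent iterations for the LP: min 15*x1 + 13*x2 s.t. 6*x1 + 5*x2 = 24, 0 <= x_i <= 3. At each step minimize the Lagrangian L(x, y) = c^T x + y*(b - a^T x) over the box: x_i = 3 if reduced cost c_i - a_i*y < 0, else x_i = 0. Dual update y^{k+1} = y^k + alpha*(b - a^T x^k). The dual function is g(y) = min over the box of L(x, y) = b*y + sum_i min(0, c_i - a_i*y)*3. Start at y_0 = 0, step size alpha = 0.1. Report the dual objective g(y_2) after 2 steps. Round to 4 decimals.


Dual ascent for LP: min 15*x1 + 13*x2, 6*x1 + 5*x2 = 24, 0 <= x_i <= 3
Step 1: y^k = 0.0, reduced costs: (15.0, 13.0)
  x^k = (0.0, 0.0), subgradient = b - a^T x = 24.0
  y^{k+1} = 0.0 + 0.1*24.0 = 2.4
Step 2: y^k = 2.4, reduced costs: (0.6, 1.0)
  x^k = (0.0, 0.0), subgradient = b - a^T x = 24.0
  y^{k+1} = 2.4 + 0.1*24.0 = 4.8
Dual objective at y_2 = 4.8: reduced costs (-13.8, -11.0), box minimizer x = (3.0, 3.0)
g(y_2) = b*y + (c1 - a1*y)*x1 + (c2 - a2*y)*x2 = 24*4.8 + (-13.8)*3.0 + (-11.0)*3.0 = 115.2 - 41.4 - 33.0 = 40.8


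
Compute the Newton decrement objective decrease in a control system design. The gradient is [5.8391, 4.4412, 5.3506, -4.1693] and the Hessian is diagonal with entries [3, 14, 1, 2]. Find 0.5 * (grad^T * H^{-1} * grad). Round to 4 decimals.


Step 1: H is diagonal, so H^(-1) * g = [1.9464, 0.3172, 5.3506, -2.0847].
Step 2: g^T H^(-1) g = sum_i g_i^2 / H_ii
  = (5.8391)^2/3 + (4.4412)^2/14 + (5.3506)^2/1 + (-4.1693)^2/2
  = 11.365 + 1.4089 + 28.6289 + 8.6915 = 50.0944
Step 3: Objective decrease = 0.5 * g^T H^(-1) g = 25.0472


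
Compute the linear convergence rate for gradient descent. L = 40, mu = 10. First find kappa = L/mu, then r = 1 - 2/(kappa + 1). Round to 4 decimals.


Step 1: Compute the condition number.
kappa = L/mu = 40/10 = 4.0
Step 2: Compute the convergence rate.
r = 1 - 2/(kappa + 1) = 1 - 2*mu/(L + mu) = (L - mu)/(L + mu) = 30/50 = 0.6


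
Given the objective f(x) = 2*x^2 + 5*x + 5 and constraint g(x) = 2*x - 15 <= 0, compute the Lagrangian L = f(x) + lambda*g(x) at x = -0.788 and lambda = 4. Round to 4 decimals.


Step 1: Evaluate f(x).
f(-0.788) = 2*(-0.788)^2 + 5*(-0.788) + 5 = 2.3019
Step 2: Evaluate g(x).
g(-0.788) = 2*-0.788 - 15 = -16.576
Step 3: Compute Lagrangian.
L = 2.3019 + 4*-16.576 = -64.0021


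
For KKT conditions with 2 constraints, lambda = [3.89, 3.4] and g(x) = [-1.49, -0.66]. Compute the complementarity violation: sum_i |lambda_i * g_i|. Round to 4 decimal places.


KKT complementary slackness check:
lambda_1 * g_1 = 3.89 * -1.49 = -5.7961
lambda_2 * g_2 = 3.4 * -0.66 = -2.244
Total violation = 5.7961 + 2.244 = 8.0401


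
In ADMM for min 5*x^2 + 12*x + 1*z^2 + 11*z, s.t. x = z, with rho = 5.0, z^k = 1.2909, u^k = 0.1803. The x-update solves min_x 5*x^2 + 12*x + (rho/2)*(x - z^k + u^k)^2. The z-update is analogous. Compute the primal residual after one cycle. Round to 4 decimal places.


ADMM iteration with rho = 5.0, z^k = 1.2909, u^k = 0.1803
Step 1: x-update.
Minimize 5*x^2 + 12*x + (5.0/2)*(x - 1.2909 + 0.1803)^2
FOC: (2*5 + 5.0)*x = -12 + 5.0*(1.2909 - 0.1803)
x^{k+1} = -0.4298
Step 2: z-update.
Minimize 1*z^2 + 11*z + (5.0/2)*(-0.4298 - z + 0.1803)^2
FOC: (2*1 + 5.0)*z = -11 + 5.0*(-0.4298 + 0.1803)
z^{k+1} = -1.7496
Step 3: u-update.
u^{k+1} = 0.1803 - 0.4298 + 1.7496 = 1.5001
Step 4: Primal residual = |-0.4298 + 1.7496| = 1.3198


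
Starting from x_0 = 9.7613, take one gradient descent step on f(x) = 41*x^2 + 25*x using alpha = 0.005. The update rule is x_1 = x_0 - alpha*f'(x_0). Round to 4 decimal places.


We compute the gradient at x_0 and apply the update.
f'(x) = 82*x + 25
f'(9.7613) = 82*9.7613 + 25 = 825.4266
x_1 = 9.7613 - 0.005*825.4266 = 5.6342


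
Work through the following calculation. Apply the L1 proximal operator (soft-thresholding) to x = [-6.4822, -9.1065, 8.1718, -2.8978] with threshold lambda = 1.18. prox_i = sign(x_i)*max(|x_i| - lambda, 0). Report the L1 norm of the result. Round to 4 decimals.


Soft-thresholding with lambda = 1.18:
prox(-6.4822) = sign(-6.4822)*max(|-6.4822| - 1.18, 0) = -5.3022
prox(-9.1065) = sign(-9.1065)*max(|-9.1065| - 1.18, 0) = -7.9265
prox(8.1718) = sign(8.1718)*max(|8.1718| - 1.18, 0) = 6.9918
prox(-2.8978) = sign(-2.8978)*max(|-2.8978| - 1.18, 0) = -1.7178
prox(x) = [-5.3022, -7.9265, 6.9918, -1.7178]
||prox(x)||_1 = 5.3022 + 7.9265 + 6.9918 + 1.7178 = 21.9383


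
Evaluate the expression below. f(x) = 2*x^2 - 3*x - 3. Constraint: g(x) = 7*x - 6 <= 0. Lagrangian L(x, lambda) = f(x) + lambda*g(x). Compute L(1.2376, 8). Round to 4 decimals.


Step 1: Evaluate f(x).
f(1.2376) = 2*1.2376^2 - 3*1.2376 - 3 = -3.6495
Step 2: Evaluate g(x).
g(1.2376) = 7*1.2376 - 6 = 2.6632
Step 3: Compute Lagrangian.
L = -3.6495 + 8*2.6632 = 17.6561


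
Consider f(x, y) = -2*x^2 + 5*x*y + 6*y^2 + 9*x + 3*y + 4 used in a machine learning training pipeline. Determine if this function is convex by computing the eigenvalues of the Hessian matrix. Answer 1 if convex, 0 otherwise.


The Hessian of f(x,y) = -2*x^2 + 5*x*y + 6*y^2 + 9*x + 3*y + 4 is:
H = [[-4, 5], [5, 12]]
Trace = -4 + 12 = 8
Determinant = -4*12 - (5)^2 = -73
Discriminant = (8)^2 - 4*-73 = 356.0
Eigenvalues: lambda_1 = -5.434, lambda_2 = 13.434
The function is not convex.

0


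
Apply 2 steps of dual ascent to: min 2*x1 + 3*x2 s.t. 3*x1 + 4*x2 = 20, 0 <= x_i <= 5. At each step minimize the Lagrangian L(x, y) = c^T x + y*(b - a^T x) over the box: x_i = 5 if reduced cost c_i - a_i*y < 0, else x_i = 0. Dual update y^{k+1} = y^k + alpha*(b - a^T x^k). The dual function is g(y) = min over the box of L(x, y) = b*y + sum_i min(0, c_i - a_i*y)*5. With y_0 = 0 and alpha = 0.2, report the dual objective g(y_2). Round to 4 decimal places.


Dual ascent for LP: min 2*x1 + 3*x2, 3*x1 + 4*x2 = 20, 0 <= x_i <= 5
Step 1: y^k = 0.0, reduced costs: (2.0, 3.0)
  x^k = (0.0, 0.0), subgradient = b - a^T x = 20.0
  y^{k+1} = 0.0 + 0.2*20.0 = 4.0
Step 2: y^k = 4.0, reduced costs: (-10.0, -13.0)
  x^k = (5.0, 5.0), subgradient = b - a^T x = -15.0
  y^{k+1} = 4.0 + 0.2*-15.0 = 1.0
Dual objective at y_2 = 1.0: reduced costs (-1.0, -1.0), box minimizer x = (5.0, 5.0)
g(y_2) = b*y + (c1 - a1*y)*x1 + (c2 - a2*y)*x2 = 20*1.0 + (-1.0)*5.0 + (-1.0)*5.0 = 20.0 - 5.0 - 5.0 = 10.0


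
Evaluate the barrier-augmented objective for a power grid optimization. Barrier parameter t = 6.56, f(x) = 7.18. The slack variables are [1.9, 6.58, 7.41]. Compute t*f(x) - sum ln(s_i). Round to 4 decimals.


Step 1: Compute log-barrier.
ln values: [0.6419, 1.884, 2.0028]
phi = -(0.6419 + 1.884 + 2.0028) = -4.5287
Step 2: Compute augmented objective.
t*f(x) = 6.56*7.18 = 47.1008
Total = 47.1008 - 4.5287 = 42.5721


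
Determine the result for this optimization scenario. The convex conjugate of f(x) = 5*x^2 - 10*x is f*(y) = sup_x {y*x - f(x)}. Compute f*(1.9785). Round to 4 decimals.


f*(y) = sup_x {y*x - a*x^2 - b*x} = sup_x {(y-b)*x - a*x^2}
FOC: (y - b) - 2a*x = 0 => x* = (y - b)/(2a)
x* = (1.9785 + 10)/(2*5) = 1.1979
f*(1.9785) = (y-b)^2/(4a) = (1.9785 + 10)^2/(4*5)
= 143.4845/20 = 7.1742
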